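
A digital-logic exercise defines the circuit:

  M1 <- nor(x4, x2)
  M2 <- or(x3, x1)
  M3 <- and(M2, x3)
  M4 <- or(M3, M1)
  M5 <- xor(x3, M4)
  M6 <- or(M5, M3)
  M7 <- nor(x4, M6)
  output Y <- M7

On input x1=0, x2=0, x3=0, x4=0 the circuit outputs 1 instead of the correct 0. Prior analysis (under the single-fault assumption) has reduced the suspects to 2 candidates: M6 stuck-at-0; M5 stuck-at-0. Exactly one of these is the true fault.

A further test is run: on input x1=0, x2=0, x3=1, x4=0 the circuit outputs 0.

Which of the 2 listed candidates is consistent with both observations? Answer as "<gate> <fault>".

Evaluate each candidate on input x1=0, x2=0, x3=1, x4=0:
  M6 stuck-at-0: M1=1, M2=1, M3=1, M4=1, M5=0, M6=0 [stuck-at-0], M7=1 → 1 — eliminated
  M5 stuck-at-0: M1=1, M2=1, M3=1, M4=1, M5=0 [stuck-at-0], M6=1, M7=0 → 0 — matches
Only M5 stuck-at-0 reproduces the observed 0.

M5 stuck-at-0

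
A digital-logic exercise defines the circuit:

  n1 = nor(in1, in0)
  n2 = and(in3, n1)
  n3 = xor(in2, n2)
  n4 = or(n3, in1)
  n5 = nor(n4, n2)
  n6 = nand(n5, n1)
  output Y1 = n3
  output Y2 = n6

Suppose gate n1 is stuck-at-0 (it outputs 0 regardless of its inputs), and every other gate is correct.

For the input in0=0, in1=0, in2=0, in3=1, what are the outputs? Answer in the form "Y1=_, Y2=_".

Propagate with n1 forced: n1=0 [stuck-at-0], n2=0, n3=0, n4=0, n5=1, n6=1.
So the outputs are Y1=0, Y2=1. (Without the fault they would be Y1=1, Y2=1.)

Y1=0, Y2=1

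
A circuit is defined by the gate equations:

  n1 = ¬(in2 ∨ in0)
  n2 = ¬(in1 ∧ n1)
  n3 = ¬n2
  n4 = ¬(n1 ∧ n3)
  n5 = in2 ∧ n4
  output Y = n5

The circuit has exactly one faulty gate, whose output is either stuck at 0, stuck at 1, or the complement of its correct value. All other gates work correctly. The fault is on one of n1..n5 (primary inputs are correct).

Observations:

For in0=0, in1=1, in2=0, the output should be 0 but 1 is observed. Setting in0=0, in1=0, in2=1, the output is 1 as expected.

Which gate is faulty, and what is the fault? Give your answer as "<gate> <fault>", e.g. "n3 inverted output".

Fault-free values for test 1 (in0=0, in1=1, in2=0): n1=1, n2=0, n3=1, n4=0, n5=0, giving Y=0. Observed 1.
Test 1: faults giving observed 1 are {n5 stuck-at-1, n5 inverted output}.
Test 2 (in0=0, in1=0, in2=1): fault-free n1=0, n2=1, n3=0, n4=1, n5=1 → 1; observed 1. Eliminates n5 inverted output.
Only n5 stuck-at-1 is consistent with every test.

n5 stuck-at-1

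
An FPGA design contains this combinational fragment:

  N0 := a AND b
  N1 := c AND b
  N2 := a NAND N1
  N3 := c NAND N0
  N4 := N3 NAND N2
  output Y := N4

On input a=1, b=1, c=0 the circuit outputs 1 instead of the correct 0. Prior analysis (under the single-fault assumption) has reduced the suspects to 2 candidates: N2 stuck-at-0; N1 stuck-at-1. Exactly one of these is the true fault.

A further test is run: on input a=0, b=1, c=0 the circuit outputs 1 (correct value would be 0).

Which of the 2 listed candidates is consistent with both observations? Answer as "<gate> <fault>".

N2 stuck-at-0

Evaluate each candidate on input a=0, b=1, c=0:
  N2 stuck-at-0: N0=0, N1=0, N2=0 [stuck-at-0], N3=1, N4=1 → 1 — matches
  N1 stuck-at-1: N0=0, N1=1 [stuck-at-1], N2=1, N3=1, N4=0 → 0 — eliminated
Only N2 stuck-at-0 reproduces the observed 1.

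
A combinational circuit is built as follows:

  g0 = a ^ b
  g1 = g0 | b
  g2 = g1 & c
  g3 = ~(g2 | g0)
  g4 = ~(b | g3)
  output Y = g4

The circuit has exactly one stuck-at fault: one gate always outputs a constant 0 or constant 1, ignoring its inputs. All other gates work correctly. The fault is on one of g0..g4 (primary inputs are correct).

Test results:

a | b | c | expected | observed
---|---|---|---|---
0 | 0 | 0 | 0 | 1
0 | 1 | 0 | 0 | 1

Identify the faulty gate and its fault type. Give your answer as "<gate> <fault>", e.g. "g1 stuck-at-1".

g4 stuck-at-1

Fault-free values for test 1 (a=0, b=0, c=0): g0=0, g1=0, g2=0, g3=1, g4=0, giving Y=0. Observed 1.
Test 1: faults giving observed 1 are {g0 stuck-at-1, g2 stuck-at-1, g3 stuck-at-0, g4 stuck-at-1}.
Test 2 (a=0, b=1, c=0): fault-free g0=1, g1=1, g2=0, g3=0, g4=0 → 0; observed 1. Eliminates g0 stuck-at-1, g2 stuck-at-1, g3 stuck-at-0.
Only g4 stuck-at-1 is consistent with every test.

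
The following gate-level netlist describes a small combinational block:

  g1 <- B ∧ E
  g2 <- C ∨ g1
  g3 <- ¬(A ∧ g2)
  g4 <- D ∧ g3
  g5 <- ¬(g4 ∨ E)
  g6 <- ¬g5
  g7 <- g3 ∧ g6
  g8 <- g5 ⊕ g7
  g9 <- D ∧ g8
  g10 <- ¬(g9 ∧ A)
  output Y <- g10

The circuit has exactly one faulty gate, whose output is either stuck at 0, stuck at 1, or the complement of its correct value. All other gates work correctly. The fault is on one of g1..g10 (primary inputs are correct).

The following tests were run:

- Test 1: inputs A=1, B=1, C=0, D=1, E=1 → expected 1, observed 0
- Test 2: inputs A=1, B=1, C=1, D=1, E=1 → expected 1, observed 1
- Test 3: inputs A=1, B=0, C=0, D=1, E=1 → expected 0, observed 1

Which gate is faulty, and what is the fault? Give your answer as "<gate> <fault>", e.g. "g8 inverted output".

g1 inverted output

Fault-free values for test 1 (A=1, B=1, C=0, D=1, E=1): g1=1, g2=1, g3=0, g4=0, g5=0, g6=1, g7=0, g8=0, g9=0, g10=1, giving Y=1. Observed 0.
Test 1: faults giving observed 0 are {g1 stuck-at-0, g1 inverted output, g2 stuck-at-0, g2 inverted output, g3 stuck-at-1, g3 inverted output, g5 stuck-at-1, g5 inverted output, g7 stuck-at-1, g7 inverted output, g8 stuck-at-1, g8 inverted output, g9 stuck-at-1, g9 inverted output, g10 stuck-at-0, g10 inverted output}.
Test 2 (A=1, B=1, C=1, D=1, E=1): fault-free g1=1, g2=1, g3=0, g4=0, g5=0, g6=1, g7=0, g8=0, g9=0, g10=1 → 1; observed 1. Eliminates g2 stuck-at-0, g2 inverted output, g3 stuck-at-1, g3 inverted output, g5 stuck-at-1, g5 inverted output, g7 stuck-at-1, g7 inverted output, g8 stuck-at-1, g8 inverted output, g9 stuck-at-1, g9 inverted output, g10 stuck-at-0, g10 inverted output.
Test 3 (A=1, B=0, C=0, D=1, E=1): fault-free g1=0, g2=0, g3=1, g4=1, g5=0, g6=1, g7=1, g8=1, g9=1, g10=0 → 0; observed 1. Eliminates g1 stuck-at-0.
Only g1 inverted output is consistent with every test.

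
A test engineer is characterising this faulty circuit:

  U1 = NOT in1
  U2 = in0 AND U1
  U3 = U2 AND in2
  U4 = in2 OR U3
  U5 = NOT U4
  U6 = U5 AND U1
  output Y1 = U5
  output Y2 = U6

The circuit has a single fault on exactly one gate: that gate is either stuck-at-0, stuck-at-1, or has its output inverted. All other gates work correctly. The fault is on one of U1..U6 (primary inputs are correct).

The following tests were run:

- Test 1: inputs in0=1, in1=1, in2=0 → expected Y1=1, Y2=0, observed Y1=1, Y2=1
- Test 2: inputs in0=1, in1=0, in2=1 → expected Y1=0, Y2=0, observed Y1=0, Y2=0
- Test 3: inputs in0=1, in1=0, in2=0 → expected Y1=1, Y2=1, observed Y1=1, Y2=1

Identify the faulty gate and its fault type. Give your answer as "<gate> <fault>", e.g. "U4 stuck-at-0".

U1 stuck-at-1

Fault-free values for test 1 (in0=1, in1=1, in2=0): U1=0, U2=0, U3=0, U4=0, U5=1, U6=0, giving Y1=1, Y2=0. Observed Y1=1, Y2=1.
Test 1: faults giving observed Y1=1, Y2=1 are {U1 stuck-at-1, U1 inverted output, U6 stuck-at-1, U6 inverted output}.
Test 2 (in0=1, in1=0, in2=1): fault-free U1=1, U2=1, U3=1, U4=1, U5=0, U6=0 → Y1=0, Y2=0; observed Y1=0, Y2=0. Eliminates U6 stuck-at-1, U6 inverted output.
Test 3 (in0=1, in1=0, in2=0): fault-free U1=1, U2=1, U3=0, U4=0, U5=1, U6=1 → Y1=1, Y2=1; observed Y1=1, Y2=1. Eliminates U1 inverted output.
Only U1 stuck-at-1 is consistent with every test.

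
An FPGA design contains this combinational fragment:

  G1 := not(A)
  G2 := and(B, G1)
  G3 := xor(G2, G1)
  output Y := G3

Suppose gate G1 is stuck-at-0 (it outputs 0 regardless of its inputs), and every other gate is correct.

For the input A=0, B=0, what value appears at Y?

Propagate with G1 forced: G1=0 [stuck-at-0], G2=0, G3=0.
So Y = 0. (Without the fault it would be 1.)

0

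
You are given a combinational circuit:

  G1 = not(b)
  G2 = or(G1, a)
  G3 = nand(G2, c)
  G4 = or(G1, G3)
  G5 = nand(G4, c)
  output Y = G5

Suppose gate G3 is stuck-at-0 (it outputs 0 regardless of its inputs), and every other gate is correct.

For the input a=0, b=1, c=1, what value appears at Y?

Propagate with G3 forced: G1=0, G2=0, G3=0 [stuck-at-0], G4=0, G5=1.
So Y = 1. (Without the fault it would be 0.)

1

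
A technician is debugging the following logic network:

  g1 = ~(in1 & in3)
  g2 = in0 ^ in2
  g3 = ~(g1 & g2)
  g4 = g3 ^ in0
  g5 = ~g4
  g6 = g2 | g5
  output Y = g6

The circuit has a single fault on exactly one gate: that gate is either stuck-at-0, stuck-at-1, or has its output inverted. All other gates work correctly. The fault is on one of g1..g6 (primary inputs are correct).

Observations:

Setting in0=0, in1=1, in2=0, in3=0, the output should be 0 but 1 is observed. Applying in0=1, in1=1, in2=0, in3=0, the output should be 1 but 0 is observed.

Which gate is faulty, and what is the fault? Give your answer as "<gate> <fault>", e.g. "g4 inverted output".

g6 inverted output

Fault-free values for test 1 (in0=0, in1=1, in2=0, in3=0): g1=1, g2=0, g3=1, g4=1, g5=0, g6=0, giving Y=0. Observed 1.
Test 1: faults giving observed 1 are {g2 stuck-at-1, g2 inverted output, g3 stuck-at-0, g3 inverted output, g4 stuck-at-0, g4 inverted output, g5 stuck-at-1, g5 inverted output, g6 stuck-at-1, g6 inverted output}.
Test 2 (in0=1, in1=1, in2=0, in3=0): fault-free g1=1, g2=1, g3=0, g4=1, g5=0, g6=1 → 1; observed 0. Eliminates g2 stuck-at-1, g2 inverted output, g3 stuck-at-0, g3 inverted output, g4 stuck-at-0, g4 inverted output, g5 stuck-at-1, g5 inverted output, g6 stuck-at-1.
Only g6 inverted output is consistent with every test.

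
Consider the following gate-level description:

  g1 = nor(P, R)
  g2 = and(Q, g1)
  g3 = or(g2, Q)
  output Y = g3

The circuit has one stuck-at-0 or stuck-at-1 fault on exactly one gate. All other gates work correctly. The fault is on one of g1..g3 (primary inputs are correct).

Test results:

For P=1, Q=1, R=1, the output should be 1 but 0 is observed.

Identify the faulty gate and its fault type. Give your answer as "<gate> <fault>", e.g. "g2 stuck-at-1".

g3 stuck-at-0

Fault-free values for test 1 (P=1, Q=1, R=1): g1=0, g2=0, g3=1, giving Y=1. Observed 0.
Test 1: faults giving observed 0 are {g3 stuck-at-0}.
Only g3 stuck-at-0 is consistent with every test.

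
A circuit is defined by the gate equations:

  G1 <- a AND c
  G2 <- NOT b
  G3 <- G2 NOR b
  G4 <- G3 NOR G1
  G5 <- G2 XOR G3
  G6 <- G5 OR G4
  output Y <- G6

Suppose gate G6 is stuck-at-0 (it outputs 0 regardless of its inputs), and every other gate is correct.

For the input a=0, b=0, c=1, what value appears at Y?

0

Propagate with G6 forced: G1=0, G2=1, G3=0, G4=1, G5=1, G6=0 [stuck-at-0].
So Y = 0. (Without the fault it would be 1.)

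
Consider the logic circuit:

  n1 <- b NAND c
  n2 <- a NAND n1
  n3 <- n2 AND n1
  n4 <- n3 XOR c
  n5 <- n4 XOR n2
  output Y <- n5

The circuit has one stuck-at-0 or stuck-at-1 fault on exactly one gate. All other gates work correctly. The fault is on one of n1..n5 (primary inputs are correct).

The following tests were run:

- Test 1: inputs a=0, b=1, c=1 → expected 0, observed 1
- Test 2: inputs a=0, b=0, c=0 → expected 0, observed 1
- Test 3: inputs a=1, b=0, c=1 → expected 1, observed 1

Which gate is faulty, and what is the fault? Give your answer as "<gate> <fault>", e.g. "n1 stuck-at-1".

Fault-free values for test 1 (a=0, b=1, c=1): n1=0, n2=1, n3=0, n4=1, n5=0, giving Y=0. Observed 1.
Test 1: faults giving observed 1 are {n1 stuck-at-1, n2 stuck-at-0, n3 stuck-at-1, n4 stuck-at-0, n5 stuck-at-1}.
Test 2 (a=0, b=0, c=0): fault-free n1=1, n2=1, n3=1, n4=1, n5=0 → 0; observed 1. Eliminates n1 stuck-at-1, n2 stuck-at-0, n3 stuck-at-1.
Test 3 (a=1, b=0, c=1): fault-free n1=1, n2=0, n3=0, n4=1, n5=1 → 1; observed 1. Eliminates n4 stuck-at-0.
Only n5 stuck-at-1 is consistent with every test.

n5 stuck-at-1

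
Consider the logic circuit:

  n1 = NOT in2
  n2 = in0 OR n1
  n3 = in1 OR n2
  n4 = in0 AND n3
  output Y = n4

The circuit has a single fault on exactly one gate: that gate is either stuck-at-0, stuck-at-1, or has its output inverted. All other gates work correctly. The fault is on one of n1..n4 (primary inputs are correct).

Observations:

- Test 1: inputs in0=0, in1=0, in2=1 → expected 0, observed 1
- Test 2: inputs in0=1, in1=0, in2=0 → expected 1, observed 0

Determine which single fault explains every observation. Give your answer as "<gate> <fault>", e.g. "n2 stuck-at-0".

Fault-free values for test 1 (in0=0, in1=0, in2=1): n1=0, n2=0, n3=0, n4=0, giving Y=0. Observed 1.
Test 1: faults giving observed 1 are {n4 stuck-at-1, n4 inverted output}.
Test 2 (in0=1, in1=0, in2=0): fault-free n1=1, n2=1, n3=1, n4=1 → 1; observed 0. Eliminates n4 stuck-at-1.
Only n4 inverted output is consistent with every test.

n4 inverted output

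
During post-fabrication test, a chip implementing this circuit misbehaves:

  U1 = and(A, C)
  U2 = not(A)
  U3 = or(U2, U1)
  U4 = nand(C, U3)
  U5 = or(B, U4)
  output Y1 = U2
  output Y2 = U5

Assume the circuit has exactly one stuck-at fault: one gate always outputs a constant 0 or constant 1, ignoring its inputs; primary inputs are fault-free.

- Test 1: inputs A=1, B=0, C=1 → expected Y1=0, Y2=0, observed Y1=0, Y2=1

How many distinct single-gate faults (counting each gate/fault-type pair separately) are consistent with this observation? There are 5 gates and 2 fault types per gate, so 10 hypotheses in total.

4

Fault-free: U1=1, U2=0, U3=1, U4=0, U5=0 → Y1=0, Y2=0. Observed Y1=0, Y2=1.
  U1 stuck-at-0: output Y1=0, Y2=1 ✓
  U1 stuck-at-1: output Y1=0, Y2=0 ✗
  U2 stuck-at-0: output Y1=0, Y2=0 ✗
  U2 stuck-at-1: output Y1=1, Y2=0 ✗
  U3 stuck-at-0: output Y1=0, Y2=1 ✓
  U3 stuck-at-1: output Y1=0, Y2=0 ✗
  U4 stuck-at-0: output Y1=0, Y2=0 ✗
  U4 stuck-at-1: output Y1=0, Y2=1 ✓
  U5 stuck-at-0: output Y1=0, Y2=0 ✗
  U5 stuck-at-1: output Y1=0, Y2=1 ✓
Consistent faults: {U1 stuck-at-0, U3 stuck-at-0, U4 stuck-at-1, U5 stuck-at-1} — 4 in all.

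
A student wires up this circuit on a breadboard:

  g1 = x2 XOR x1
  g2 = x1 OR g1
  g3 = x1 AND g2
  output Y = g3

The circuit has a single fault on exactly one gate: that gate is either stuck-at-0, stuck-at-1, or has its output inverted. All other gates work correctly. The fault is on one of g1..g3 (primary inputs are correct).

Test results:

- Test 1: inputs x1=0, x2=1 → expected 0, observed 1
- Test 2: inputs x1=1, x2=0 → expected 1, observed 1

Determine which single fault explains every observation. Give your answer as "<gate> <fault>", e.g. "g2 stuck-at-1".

Fault-free values for test 1 (x1=0, x2=1): g1=1, g2=1, g3=0, giving Y=0. Observed 1.
Test 1: faults giving observed 1 are {g3 stuck-at-1, g3 inverted output}.
Test 2 (x1=1, x2=0): fault-free g1=1, g2=1, g3=1 → 1; observed 1. Eliminates g3 inverted output.
Only g3 stuck-at-1 is consistent with every test.

g3 stuck-at-1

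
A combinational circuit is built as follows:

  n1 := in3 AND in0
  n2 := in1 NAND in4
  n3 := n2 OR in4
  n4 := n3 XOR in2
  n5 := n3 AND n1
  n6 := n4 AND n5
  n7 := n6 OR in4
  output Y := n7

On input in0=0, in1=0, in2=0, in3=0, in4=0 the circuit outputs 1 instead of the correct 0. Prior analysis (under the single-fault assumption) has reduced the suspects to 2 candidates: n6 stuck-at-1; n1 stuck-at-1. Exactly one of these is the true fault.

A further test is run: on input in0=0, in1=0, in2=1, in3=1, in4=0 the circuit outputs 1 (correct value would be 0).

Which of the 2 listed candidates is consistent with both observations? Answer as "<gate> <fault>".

Evaluate each candidate on input in0=0, in1=0, in2=1, in3=1, in4=0:
  n6 stuck-at-1: n1=0, n2=1, n3=1, n4=0, n5=0, n6=1 [stuck-at-1], n7=1 → 1 — matches
  n1 stuck-at-1: n1=1 [stuck-at-1], n2=1, n3=1, n4=0, n5=1, n6=0, n7=0 → 0 — eliminated
Only n6 stuck-at-1 reproduces the observed 1.

n6 stuck-at-1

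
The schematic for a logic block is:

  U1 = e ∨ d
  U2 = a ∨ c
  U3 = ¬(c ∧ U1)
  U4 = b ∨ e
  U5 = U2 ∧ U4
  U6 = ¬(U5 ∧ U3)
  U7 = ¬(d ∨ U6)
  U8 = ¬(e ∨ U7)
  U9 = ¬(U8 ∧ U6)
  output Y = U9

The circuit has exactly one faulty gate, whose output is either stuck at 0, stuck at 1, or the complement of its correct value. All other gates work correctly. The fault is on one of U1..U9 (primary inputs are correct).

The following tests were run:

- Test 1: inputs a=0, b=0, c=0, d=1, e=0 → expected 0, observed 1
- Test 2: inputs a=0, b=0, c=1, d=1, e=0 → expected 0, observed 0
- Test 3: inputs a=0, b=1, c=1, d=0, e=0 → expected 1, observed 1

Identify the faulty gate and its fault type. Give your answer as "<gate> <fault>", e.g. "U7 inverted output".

Fault-free values for test 1 (a=0, b=0, c=0, d=1, e=0): U1=1, U2=0, U3=1, U4=0, U5=0, U6=1, U7=0, U8=1, U9=0, giving Y=0. Observed 1.
Test 1: faults giving observed 1 are {U5 stuck-at-1, U5 inverted output, U6 stuck-at-0, U6 inverted output, U7 stuck-at-1, U7 inverted output, U8 stuck-at-0, U8 inverted output, U9 stuck-at-1, U9 inverted output}.
Test 2 (a=0, b=0, c=1, d=1, e=0): fault-free U1=1, U2=1, U3=0, U4=0, U5=0, U6=1, U7=0, U8=1, U9=0 → 0; observed 0. Eliminates U6 stuck-at-0, U6 inverted output, U7 stuck-at-1, U7 inverted output, U8 stuck-at-0, U8 inverted output, U9 stuck-at-1, U9 inverted output.
Test 3 (a=0, b=1, c=1, d=0, e=0): fault-free U1=0, U2=1, U3=1, U4=1, U5=1, U6=0, U7=1, U8=0, U9=1 → 1; observed 1. Eliminates U5 inverted output.
Only U5 stuck-at-1 is consistent with every test.

U5 stuck-at-1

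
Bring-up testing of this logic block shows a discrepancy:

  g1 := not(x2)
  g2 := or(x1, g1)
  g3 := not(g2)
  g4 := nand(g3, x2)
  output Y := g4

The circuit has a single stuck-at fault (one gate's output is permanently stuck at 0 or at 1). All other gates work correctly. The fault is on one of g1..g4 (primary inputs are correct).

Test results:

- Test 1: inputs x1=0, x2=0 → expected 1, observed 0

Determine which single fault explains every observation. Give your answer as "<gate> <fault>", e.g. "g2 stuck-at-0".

g4 stuck-at-0

Fault-free values for test 1 (x1=0, x2=0): g1=1, g2=1, g3=0, g4=1, giving Y=1. Observed 0.
Test 1: faults giving observed 0 are {g4 stuck-at-0}.
Only g4 stuck-at-0 is consistent with every test.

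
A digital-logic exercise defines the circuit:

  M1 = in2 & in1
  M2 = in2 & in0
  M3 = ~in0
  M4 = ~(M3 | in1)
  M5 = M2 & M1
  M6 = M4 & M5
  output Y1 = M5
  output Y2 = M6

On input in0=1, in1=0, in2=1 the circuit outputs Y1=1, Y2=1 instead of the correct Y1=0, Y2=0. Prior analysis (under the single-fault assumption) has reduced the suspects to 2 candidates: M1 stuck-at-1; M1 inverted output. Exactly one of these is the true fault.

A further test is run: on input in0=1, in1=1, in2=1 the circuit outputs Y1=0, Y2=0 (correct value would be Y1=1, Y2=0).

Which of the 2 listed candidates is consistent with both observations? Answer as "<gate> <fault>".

Evaluate each candidate on input in0=1, in1=1, in2=1:
  M1 stuck-at-1: M1=1 [stuck-at-1], M2=1, M3=0, M4=0, M5=1, M6=0 → Y1=1, Y2=0 — eliminated
  M1 inverted output: M1=0 [inverted output], M2=1, M3=0, M4=0, M5=0, M6=0 → Y1=0, Y2=0 — matches
Only M1 inverted output reproduces the observed Y1=0, Y2=0.

M1 inverted output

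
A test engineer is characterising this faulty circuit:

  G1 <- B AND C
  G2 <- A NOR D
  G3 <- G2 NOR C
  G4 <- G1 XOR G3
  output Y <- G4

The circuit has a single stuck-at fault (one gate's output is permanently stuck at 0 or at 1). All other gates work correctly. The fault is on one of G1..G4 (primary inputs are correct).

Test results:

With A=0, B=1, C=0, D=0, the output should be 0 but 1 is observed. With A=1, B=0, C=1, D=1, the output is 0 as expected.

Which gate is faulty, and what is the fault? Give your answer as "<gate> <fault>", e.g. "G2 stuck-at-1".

G2 stuck-at-0

Fault-free values for test 1 (A=0, B=1, C=0, D=0): G1=0, G2=1, G3=0, G4=0, giving Y=0. Observed 1.
Test 1: faults giving observed 1 are {G1 stuck-at-1, G2 stuck-at-0, G3 stuck-at-1, G4 stuck-at-1}.
Test 2 (A=1, B=0, C=1, D=1): fault-free G1=0, G2=0, G3=0, G4=0 → 0; observed 0. Eliminates G1 stuck-at-1, G3 stuck-at-1, G4 stuck-at-1.
Only G2 stuck-at-0 is consistent with every test.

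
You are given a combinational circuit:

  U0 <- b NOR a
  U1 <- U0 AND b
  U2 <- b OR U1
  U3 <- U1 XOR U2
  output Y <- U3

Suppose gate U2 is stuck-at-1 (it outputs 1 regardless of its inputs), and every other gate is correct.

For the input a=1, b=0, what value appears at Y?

Propagate with U2 forced: U0=0, U1=0, U2=1 [stuck-at-1], U3=1.
So Y = 1. (Without the fault it would be 0.)

1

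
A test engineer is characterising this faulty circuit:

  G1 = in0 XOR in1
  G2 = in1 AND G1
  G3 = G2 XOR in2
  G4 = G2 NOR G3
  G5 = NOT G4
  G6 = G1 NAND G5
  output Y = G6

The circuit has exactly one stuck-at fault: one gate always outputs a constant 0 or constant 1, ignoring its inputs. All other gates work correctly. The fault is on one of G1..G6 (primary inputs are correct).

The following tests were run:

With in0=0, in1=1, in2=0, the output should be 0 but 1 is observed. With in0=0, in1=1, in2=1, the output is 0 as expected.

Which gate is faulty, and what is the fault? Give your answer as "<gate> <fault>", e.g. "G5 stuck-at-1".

G2 stuck-at-0

Fault-free values for test 1 (in0=0, in1=1, in2=0): G1=1, G2=1, G3=1, G4=0, G5=1, G6=0, giving Y=0. Observed 1.
Test 1: faults giving observed 1 are {G1 stuck-at-0, G2 stuck-at-0, G4 stuck-at-1, G5 stuck-at-0, G6 stuck-at-1}.
Test 2 (in0=0, in1=1, in2=1): fault-free G1=1, G2=1, G3=0, G4=0, G5=1, G6=0 → 0; observed 0. Eliminates G1 stuck-at-0, G4 stuck-at-1, G5 stuck-at-0, G6 stuck-at-1.
Only G2 stuck-at-0 is consistent with every test.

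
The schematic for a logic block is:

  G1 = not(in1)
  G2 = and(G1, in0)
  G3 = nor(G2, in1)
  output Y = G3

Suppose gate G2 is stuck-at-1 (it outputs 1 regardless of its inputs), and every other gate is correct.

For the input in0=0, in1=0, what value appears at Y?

Propagate with G2 forced: G1=1, G2=1 [stuck-at-1], G3=0.
So Y = 0. (Without the fault it would be 1.)

0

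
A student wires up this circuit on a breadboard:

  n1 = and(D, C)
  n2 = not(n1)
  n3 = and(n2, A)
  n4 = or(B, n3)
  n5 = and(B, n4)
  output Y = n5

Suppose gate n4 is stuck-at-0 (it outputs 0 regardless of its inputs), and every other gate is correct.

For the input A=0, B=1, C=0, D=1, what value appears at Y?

0

Propagate with n4 forced: n1=0, n2=1, n3=0, n4=0 [stuck-at-0], n5=0.
So Y = 0. (Without the fault it would be 1.)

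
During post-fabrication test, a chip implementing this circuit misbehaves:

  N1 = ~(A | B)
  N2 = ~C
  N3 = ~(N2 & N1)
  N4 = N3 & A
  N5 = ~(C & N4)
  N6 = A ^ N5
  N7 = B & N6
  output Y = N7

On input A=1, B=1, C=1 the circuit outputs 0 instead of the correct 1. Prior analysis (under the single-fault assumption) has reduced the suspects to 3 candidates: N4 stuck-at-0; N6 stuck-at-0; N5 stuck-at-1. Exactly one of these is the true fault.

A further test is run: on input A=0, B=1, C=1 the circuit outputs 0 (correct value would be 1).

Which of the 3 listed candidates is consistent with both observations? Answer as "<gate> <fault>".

N6 stuck-at-0

Evaluate each candidate on input A=0, B=1, C=1:
  N4 stuck-at-0: N1=0, N2=0, N3=1, N4=0 [stuck-at-0], N5=1, N6=1, N7=1 → 1 — eliminated
  N6 stuck-at-0: N1=0, N2=0, N3=1, N4=0, N5=1, N6=0 [stuck-at-0], N7=0 → 0 — matches
  N5 stuck-at-1: N1=0, N2=0, N3=1, N4=0, N5=1 [stuck-at-1], N6=1, N7=1 → 1 — eliminated
Only N6 stuck-at-0 reproduces the observed 0.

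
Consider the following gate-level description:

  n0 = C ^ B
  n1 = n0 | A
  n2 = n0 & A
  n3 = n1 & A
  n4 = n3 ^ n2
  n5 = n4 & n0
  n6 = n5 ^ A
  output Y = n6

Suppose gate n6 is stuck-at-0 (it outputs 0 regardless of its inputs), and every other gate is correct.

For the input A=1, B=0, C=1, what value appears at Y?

0

Propagate with n6 forced: n0=1, n1=1, n2=1, n3=1, n4=0, n5=0, n6=0 [stuck-at-0].
So Y = 0. (Without the fault it would be 1.)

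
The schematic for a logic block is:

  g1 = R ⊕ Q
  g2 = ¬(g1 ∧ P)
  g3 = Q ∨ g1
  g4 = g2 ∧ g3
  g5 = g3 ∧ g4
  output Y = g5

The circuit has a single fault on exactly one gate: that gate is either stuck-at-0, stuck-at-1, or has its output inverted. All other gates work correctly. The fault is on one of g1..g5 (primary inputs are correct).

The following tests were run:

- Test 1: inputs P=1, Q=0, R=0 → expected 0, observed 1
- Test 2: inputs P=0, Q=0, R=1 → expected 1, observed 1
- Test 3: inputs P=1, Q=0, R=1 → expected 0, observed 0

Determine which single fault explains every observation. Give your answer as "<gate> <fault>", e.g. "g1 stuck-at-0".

g3 stuck-at-1

Fault-free values for test 1 (P=1, Q=0, R=0): g1=0, g2=1, g3=0, g4=0, g5=0, giving Y=0. Observed 1.
Test 1: faults giving observed 1 are {g3 stuck-at-1, g3 inverted output, g5 stuck-at-1, g5 inverted output}.
Test 2 (P=0, Q=0, R=1): fault-free g1=1, g2=1, g3=1, g4=1, g5=1 → 1; observed 1. Eliminates g3 inverted output, g5 inverted output.
Test 3 (P=1, Q=0, R=1): fault-free g1=1, g2=0, g3=1, g4=0, g5=0 → 0; observed 0. Eliminates g5 stuck-at-1.
Only g3 stuck-at-1 is consistent with every test.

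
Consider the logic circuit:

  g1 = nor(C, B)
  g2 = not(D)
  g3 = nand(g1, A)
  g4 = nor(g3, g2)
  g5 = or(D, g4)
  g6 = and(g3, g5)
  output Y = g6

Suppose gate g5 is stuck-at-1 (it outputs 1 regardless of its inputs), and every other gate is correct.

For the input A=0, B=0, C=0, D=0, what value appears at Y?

Propagate with g5 forced: g1=1, g2=1, g3=1, g4=0, g5=1 [stuck-at-1], g6=1.
So Y = 1. (Without the fault it would be 0.)

1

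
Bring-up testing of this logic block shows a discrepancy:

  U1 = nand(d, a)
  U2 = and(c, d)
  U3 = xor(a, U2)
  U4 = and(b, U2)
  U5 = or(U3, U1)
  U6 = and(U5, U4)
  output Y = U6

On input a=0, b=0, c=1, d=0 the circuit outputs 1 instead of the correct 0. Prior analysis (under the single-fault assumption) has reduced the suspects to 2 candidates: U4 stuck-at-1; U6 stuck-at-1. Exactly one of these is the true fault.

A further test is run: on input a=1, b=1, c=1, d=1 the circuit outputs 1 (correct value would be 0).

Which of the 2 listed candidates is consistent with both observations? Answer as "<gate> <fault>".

Evaluate each candidate on input a=1, b=1, c=1, d=1:
  U4 stuck-at-1: U1=0, U2=1, U3=0, U4=1 [stuck-at-1], U5=0, U6=0 → 0 — eliminated
  U6 stuck-at-1: U1=0, U2=1, U3=0, U4=1, U5=0, U6=1 [stuck-at-1] → 1 — matches
Only U6 stuck-at-1 reproduces the observed 1.

U6 stuck-at-1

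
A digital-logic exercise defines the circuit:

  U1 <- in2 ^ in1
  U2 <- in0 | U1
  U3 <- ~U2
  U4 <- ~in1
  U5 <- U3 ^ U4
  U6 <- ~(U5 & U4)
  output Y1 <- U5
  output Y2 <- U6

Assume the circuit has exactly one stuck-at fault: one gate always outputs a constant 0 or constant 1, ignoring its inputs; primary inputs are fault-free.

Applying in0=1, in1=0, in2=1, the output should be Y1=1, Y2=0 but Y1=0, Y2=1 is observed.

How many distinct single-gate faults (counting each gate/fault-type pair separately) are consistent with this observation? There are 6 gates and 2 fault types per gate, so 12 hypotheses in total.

Fault-free: U1=1, U2=1, U3=0, U4=1, U5=1, U6=0 → Y1=1, Y2=0. Observed Y1=0, Y2=1.
  U1 stuck-at-0: output Y1=1, Y2=0 ✗
  U1 stuck-at-1: output Y1=1, Y2=0 ✗
  U2 stuck-at-0: output Y1=0, Y2=1 ✓
  U2 stuck-at-1: output Y1=1, Y2=0 ✗
  U3 stuck-at-0: output Y1=1, Y2=0 ✗
  U3 stuck-at-1: output Y1=0, Y2=1 ✓
  U4 stuck-at-0: output Y1=0, Y2=1 ✓
  U4 stuck-at-1: output Y1=1, Y2=0 ✗
  U5 stuck-at-0: output Y1=0, Y2=1 ✓
  U5 stuck-at-1: output Y1=1, Y2=0 ✗
  U6 stuck-at-0: output Y1=1, Y2=0 ✗
  U6 stuck-at-1: output Y1=1, Y2=1 ✗
Consistent faults: {U2 stuck-at-0, U3 stuck-at-1, U4 stuck-at-0, U5 stuck-at-0} — 4 in all.

4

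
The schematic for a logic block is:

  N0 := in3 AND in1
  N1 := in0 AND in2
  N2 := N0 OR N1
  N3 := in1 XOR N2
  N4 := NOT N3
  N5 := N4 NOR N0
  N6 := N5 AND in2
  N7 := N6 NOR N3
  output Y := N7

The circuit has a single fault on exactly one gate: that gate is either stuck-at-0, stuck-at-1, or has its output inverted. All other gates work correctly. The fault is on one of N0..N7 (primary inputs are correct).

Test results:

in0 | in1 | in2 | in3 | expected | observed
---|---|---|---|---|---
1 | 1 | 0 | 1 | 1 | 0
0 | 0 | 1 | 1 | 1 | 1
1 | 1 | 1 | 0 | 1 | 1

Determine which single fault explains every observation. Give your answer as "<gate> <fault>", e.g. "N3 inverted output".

N0 stuck-at-0

Fault-free values for test 1 (in0=1, in1=1, in2=0, in3=1): N0=1, N1=0, N2=1, N3=0, N4=1, N5=0, N6=0, N7=1, giving Y=1. Observed 0.
Test 1: faults giving observed 0 are {N0 stuck-at-0, N0 inverted output, N2 stuck-at-0, N2 inverted output, N3 stuck-at-1, N3 inverted output, N6 stuck-at-1, N6 inverted output, N7 stuck-at-0, N7 inverted output}.
Test 2 (in0=0, in1=0, in2=1, in3=1): fault-free N0=0, N1=0, N2=0, N3=0, N4=1, N5=0, N6=0, N7=1 → 1; observed 1. Eliminates N0 inverted output, N2 inverted output, N3 stuck-at-1, N3 inverted output, N6 stuck-at-1, N6 inverted output, N7 stuck-at-0, N7 inverted output.
Test 3 (in0=1, in1=1, in2=1, in3=0): fault-free N0=0, N1=1, N2=1, N3=0, N4=1, N5=0, N6=0, N7=1 → 1; observed 1. Eliminates N2 stuck-at-0.
Only N0 stuck-at-0 is consistent with every test.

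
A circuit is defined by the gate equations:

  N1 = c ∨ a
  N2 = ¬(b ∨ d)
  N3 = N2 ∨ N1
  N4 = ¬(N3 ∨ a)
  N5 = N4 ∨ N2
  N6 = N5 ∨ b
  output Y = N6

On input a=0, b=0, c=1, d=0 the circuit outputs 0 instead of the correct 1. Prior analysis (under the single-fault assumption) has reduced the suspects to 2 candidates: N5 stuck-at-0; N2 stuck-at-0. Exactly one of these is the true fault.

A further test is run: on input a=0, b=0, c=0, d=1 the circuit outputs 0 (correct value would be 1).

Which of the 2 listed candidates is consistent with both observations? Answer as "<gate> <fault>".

Evaluate each candidate on input a=0, b=0, c=0, d=1:
  N5 stuck-at-0: N1=0, N2=0, N3=0, N4=1, N5=0 [stuck-at-0], N6=0 → 0 — matches
  N2 stuck-at-0: N1=0, N2=0 [stuck-at-0], N3=0, N4=1, N5=1, N6=1 → 1 — eliminated
Only N5 stuck-at-0 reproduces the observed 0.

N5 stuck-at-0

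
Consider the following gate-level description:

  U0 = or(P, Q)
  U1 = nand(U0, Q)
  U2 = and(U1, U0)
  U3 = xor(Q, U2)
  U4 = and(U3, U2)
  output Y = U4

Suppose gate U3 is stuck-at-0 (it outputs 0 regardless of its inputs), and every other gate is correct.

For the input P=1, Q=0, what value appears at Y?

0

Propagate with U3 forced: U0=1, U1=1, U2=1, U3=0 [stuck-at-0], U4=0.
So Y = 0. (Without the fault it would be 1.)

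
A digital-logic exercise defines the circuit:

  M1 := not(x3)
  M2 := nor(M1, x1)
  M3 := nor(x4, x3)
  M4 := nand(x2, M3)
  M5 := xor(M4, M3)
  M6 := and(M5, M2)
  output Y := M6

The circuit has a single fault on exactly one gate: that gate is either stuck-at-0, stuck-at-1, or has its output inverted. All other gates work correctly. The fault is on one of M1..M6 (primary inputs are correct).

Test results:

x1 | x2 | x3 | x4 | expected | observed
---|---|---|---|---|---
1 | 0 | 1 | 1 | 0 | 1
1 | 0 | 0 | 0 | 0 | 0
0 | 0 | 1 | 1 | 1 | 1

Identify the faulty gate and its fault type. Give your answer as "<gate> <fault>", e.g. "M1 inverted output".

M2 stuck-at-1

Fault-free values for test 1 (x1=1, x2=0, x3=1, x4=1): M1=0, M2=0, M3=0, M4=1, M5=1, M6=0, giving Y=0. Observed 1.
Test 1: faults giving observed 1 are {M2 stuck-at-1, M2 inverted output, M6 stuck-at-1, M6 inverted output}.
Test 2 (x1=1, x2=0, x3=0, x4=0): fault-free M1=1, M2=0, M3=1, M4=1, M5=0, M6=0 → 0; observed 0. Eliminates M6 stuck-at-1, M6 inverted output.
Test 3 (x1=0, x2=0, x3=1, x4=1): fault-free M1=0, M2=1, M3=0, M4=1, M5=1, M6=1 → 1; observed 1. Eliminates M2 inverted output.
Only M2 stuck-at-1 is consistent with every test.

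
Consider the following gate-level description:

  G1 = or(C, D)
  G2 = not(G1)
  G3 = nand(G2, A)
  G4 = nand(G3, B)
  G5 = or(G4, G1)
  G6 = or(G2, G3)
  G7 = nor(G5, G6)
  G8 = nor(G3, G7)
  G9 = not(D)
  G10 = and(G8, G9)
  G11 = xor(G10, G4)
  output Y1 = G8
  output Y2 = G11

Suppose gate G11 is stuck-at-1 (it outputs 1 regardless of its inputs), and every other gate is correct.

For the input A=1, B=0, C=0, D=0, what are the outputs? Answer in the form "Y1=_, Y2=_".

Propagate with G11 forced: G1=0, G2=1, G3=0, G4=1, G5=1, G6=1, G7=0, G8=1, G9=1, G10=1, G11=1 [stuck-at-1].
So the outputs are Y1=1, Y2=1. (Without the fault they would be Y1=1, Y2=0.)

Y1=1, Y2=1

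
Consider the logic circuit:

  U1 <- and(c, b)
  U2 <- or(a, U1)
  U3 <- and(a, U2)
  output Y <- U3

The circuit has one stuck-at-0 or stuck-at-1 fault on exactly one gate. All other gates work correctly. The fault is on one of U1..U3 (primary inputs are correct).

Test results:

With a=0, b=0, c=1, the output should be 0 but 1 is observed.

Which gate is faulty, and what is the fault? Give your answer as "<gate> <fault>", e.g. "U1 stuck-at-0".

U3 stuck-at-1

Fault-free values for test 1 (a=0, b=0, c=1): U1=0, U2=0, U3=0, giving Y=0. Observed 1.
Test 1: faults giving observed 1 are {U3 stuck-at-1}.
Only U3 stuck-at-1 is consistent with every test.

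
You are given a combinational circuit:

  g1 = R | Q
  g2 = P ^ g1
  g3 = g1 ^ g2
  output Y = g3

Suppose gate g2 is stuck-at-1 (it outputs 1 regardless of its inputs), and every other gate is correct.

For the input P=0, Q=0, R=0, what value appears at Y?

Propagate with g2 forced: g1=0, g2=1 [stuck-at-1], g3=1.
So Y = 1. (Without the fault it would be 0.)

1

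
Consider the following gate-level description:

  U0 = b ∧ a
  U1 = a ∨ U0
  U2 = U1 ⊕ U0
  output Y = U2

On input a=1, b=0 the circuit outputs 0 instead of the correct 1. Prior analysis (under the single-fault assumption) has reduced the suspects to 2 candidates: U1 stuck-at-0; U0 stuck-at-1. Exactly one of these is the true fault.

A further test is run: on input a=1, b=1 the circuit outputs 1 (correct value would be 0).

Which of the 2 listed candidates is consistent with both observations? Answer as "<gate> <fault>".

Evaluate each candidate on input a=1, b=1:
  U1 stuck-at-0: U0=1, U1=0 [stuck-at-0], U2=1 → 1 — matches
  U0 stuck-at-1: U0=1 [stuck-at-1], U1=1, U2=0 → 0 — eliminated
Only U1 stuck-at-0 reproduces the observed 1.

U1 stuck-at-0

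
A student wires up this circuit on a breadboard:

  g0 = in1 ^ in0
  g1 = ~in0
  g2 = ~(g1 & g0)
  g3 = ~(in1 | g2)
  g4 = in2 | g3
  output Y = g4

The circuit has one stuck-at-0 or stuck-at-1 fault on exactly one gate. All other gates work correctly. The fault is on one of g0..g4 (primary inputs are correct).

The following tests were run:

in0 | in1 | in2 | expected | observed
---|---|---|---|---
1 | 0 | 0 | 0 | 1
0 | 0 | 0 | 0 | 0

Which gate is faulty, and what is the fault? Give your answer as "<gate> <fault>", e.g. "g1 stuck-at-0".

Fault-free values for test 1 (in0=1, in1=0, in2=0): g0=1, g1=0, g2=1, g3=0, g4=0, giving Y=0. Observed 1.
Test 1: faults giving observed 1 are {g1 stuck-at-1, g2 stuck-at-0, g3 stuck-at-1, g4 stuck-at-1}.
Test 2 (in0=0, in1=0, in2=0): fault-free g0=0, g1=1, g2=1, g3=0, g4=0 → 0; observed 0. Eliminates g2 stuck-at-0, g3 stuck-at-1, g4 stuck-at-1.
Only g1 stuck-at-1 is consistent with every test.

g1 stuck-at-1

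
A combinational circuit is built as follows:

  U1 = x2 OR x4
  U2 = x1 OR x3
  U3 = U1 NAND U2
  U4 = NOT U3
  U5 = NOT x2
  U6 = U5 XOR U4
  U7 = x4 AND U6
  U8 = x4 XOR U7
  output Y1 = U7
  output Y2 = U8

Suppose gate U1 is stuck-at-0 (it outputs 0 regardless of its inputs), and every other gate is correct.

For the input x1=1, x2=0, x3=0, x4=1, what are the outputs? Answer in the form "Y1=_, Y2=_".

Propagate with U1 forced: U1=0 [stuck-at-0], U2=1, U3=1, U4=0, U5=1, U6=1, U7=1, U8=0.
So the outputs are Y1=1, Y2=0. (Without the fault they would be Y1=0, Y2=1.)

Y1=1, Y2=0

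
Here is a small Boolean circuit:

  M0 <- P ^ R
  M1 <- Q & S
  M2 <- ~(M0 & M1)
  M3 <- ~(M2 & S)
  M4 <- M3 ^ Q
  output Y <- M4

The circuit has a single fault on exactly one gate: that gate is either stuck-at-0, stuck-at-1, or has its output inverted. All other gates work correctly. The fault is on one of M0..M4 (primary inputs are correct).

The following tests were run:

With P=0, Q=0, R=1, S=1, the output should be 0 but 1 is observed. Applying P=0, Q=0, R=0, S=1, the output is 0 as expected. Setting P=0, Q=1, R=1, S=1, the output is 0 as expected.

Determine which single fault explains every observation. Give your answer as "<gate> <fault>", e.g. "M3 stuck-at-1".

M1 stuck-at-1

Fault-free values for test 1 (P=0, Q=0, R=1, S=1): M0=1, M1=0, M2=1, M3=0, M4=0, giving Y=0. Observed 1.
Test 1: faults giving observed 1 are {M1 stuck-at-1, M1 inverted output, M2 stuck-at-0, M2 inverted output, M3 stuck-at-1, M3 inverted output, M4 stuck-at-1, M4 inverted output}.
Test 2 (P=0, Q=0, R=0, S=1): fault-free M0=0, M1=0, M2=1, M3=0, M4=0 → 0; observed 0. Eliminates M2 stuck-at-0, M2 inverted output, M3 stuck-at-1, M3 inverted output, M4 stuck-at-1, M4 inverted output.
Test 3 (P=0, Q=1, R=1, S=1): fault-free M0=1, M1=1, M2=0, M3=1, M4=0 → 0; observed 0. Eliminates M1 inverted output.
Only M1 stuck-at-1 is consistent with every test.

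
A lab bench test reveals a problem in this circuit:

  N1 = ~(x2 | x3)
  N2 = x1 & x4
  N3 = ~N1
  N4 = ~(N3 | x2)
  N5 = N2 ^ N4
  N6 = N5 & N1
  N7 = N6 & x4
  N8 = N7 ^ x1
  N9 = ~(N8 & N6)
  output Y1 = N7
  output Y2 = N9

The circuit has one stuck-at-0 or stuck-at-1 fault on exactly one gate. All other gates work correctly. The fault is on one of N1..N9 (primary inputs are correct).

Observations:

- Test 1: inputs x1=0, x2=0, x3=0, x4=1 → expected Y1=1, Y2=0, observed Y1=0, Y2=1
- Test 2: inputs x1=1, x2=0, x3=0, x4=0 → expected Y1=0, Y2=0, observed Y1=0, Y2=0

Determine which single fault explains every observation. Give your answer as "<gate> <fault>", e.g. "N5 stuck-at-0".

Fault-free values for test 1 (x1=0, x2=0, x3=0, x4=1): N1=1, N2=0, N3=0, N4=1, N5=1, N6=1, N7=1, N8=1, N9=0, giving Y1=1, Y2=0. Observed Y1=0, Y2=1.
Test 1: faults giving observed Y1=0, Y2=1 are {N1 stuck-at-0, N2 stuck-at-1, N3 stuck-at-1, N4 stuck-at-0, N5 stuck-at-0, N6 stuck-at-0, N7 stuck-at-0}.
Test 2 (x1=1, x2=0, x3=0, x4=0): fault-free N1=1, N2=0, N3=0, N4=1, N5=1, N6=1, N7=0, N8=1, N9=0 → Y1=0, Y2=0; observed Y1=0, Y2=0. Eliminates N1 stuck-at-0, N2 stuck-at-1, N3 stuck-at-1, N4 stuck-at-0, N5 stuck-at-0, N6 stuck-at-0.
Only N7 stuck-at-0 is consistent with every test.

N7 stuck-at-0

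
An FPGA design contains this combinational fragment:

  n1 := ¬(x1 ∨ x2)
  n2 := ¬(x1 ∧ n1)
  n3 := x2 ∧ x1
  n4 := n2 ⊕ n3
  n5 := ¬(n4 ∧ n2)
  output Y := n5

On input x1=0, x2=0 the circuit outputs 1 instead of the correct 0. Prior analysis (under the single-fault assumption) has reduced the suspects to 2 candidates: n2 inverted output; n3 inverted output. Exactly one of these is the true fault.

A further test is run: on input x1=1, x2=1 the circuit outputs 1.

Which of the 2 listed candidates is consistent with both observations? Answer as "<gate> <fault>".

Evaluate each candidate on input x1=1, x2=1:
  n2 inverted output: n1=0, n2=0 [inverted output], n3=1, n4=1, n5=1 → 1 — matches
  n3 inverted output: n1=0, n2=1, n3=0 [inverted output], n4=1, n5=0 → 0 — eliminated
Only n2 inverted output reproduces the observed 1.

n2 inverted output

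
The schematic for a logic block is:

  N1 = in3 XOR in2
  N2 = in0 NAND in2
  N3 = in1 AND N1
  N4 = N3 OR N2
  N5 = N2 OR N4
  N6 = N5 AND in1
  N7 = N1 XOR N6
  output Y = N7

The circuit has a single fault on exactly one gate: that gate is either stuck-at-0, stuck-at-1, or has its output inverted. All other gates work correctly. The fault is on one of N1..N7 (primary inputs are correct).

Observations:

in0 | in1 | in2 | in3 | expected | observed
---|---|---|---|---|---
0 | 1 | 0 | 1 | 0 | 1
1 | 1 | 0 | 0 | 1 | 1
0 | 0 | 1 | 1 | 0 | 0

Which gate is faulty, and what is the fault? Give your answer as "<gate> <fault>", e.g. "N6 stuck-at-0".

N1 stuck-at-0

Fault-free values for test 1 (in0=0, in1=1, in2=0, in3=1): N1=1, N2=1, N3=1, N4=1, N5=1, N6=1, N7=0, giving Y=0. Observed 1.
Test 1: faults giving observed 1 are {N1 stuck-at-0, N1 inverted output, N5 stuck-at-0, N5 inverted output, N6 stuck-at-0, N6 inverted output, N7 stuck-at-1, N7 inverted output}.
Test 2 (in0=1, in1=1, in2=0, in3=0): fault-free N1=0, N2=1, N3=0, N4=1, N5=1, N6=1, N7=1 → 1; observed 1. Eliminates N1 inverted output, N5 stuck-at-0, N5 inverted output, N6 stuck-at-0, N6 inverted output, N7 inverted output.
Test 3 (in0=0, in1=0, in2=1, in3=1): fault-free N1=0, N2=1, N3=0, N4=1, N5=1, N6=0, N7=0 → 0; observed 0. Eliminates N7 stuck-at-1.
Only N1 stuck-at-0 is consistent with every test.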